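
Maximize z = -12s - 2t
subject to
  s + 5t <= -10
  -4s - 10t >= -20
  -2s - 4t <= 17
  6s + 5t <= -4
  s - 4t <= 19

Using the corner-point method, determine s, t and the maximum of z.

Feasible corners and z = -12s - 2t:
  (-15/2, -1/2) → z = 91
  (6/5, -56/25) → z = -248/25
  (2/3, -55/12) → z = 7/6
  (79/29, -118/29) → z = -712/29

s = -15/2, t = -1/2, maximum z = 91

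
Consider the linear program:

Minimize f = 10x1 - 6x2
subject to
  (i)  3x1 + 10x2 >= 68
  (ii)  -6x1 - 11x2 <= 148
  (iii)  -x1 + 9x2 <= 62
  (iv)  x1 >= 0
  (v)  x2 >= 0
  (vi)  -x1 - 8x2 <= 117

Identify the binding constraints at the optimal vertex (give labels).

(iii) and (iv)

Extreme points and f = 10x1 - 6x2:
  (0, 34/5) → f = -204/5
  (68/3, 0) → f = 680/3
  (0, 62/9) → f = -124/3
The feasible region is unbounded (it extends along (1, 0), (9, 1)), but f strictly increases along every unbounded feasible direction, so there is no improving ray and the minimum is attained at a vertex.

The minimum is at (0, 62/9). Substituting into each constraint, equality holds for (iii) and (iv); the remaining constraints have slack.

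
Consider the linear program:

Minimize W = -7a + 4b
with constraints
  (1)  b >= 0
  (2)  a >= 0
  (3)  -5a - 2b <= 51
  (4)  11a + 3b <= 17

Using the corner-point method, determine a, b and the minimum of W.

Corner points and W = -7a + 4b:
  (0, 0) → W = 0
  (17/11, 0) → W = -119/11
  (0, 17/3) → W = 68/3

At the optimal vertex, b = 0 and 11a + 3b = 17.
Solving simultaneously gives a = 17/11, b = 0.

a = 17/11, b = 0, minimum W = -119/11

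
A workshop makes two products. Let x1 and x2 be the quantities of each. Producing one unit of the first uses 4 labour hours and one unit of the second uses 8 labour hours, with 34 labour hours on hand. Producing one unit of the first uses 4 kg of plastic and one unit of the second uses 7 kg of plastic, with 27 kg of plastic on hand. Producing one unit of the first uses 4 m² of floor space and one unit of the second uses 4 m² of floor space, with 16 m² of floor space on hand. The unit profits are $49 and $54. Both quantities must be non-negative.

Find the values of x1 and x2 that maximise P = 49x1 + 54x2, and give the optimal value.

Feasible corners and P = 49x1 + 54x2:
  (0, 0) → P = 0
  (0, 27/7) → P = 1458/7
  (4, 0) → P = 196
  (1/3, 11/3) → P = 643/3

x1 = 1/3, x2 = 11/3, maximum P = 643/3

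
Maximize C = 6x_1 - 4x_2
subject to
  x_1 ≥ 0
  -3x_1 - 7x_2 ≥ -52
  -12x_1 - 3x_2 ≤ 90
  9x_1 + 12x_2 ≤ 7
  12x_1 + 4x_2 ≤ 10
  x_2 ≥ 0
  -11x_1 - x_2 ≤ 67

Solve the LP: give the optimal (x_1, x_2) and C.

x_1 = 7/9, x_2 = 0, maximum C = 14/3

Corner points and C = 6x_1 - 4x_2:
  (0, 7/12) → C = -7/3
  (0, 0) → C = 0
  (7/9, 0) → C = 14/3

The optimum lies where 9x_1 + 12x_2 = 7 and x_2 = 0.
Solving simultaneously gives x_1 = 7/9, x_2 = 0.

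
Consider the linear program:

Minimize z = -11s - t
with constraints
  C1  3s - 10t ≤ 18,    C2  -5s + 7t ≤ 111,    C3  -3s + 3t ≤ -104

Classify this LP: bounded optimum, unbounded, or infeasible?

unbounded

From the feasible point (986/21, 86/7), moving in the direction (10, 3) keeps every constraint satisfied while z decreases without bound.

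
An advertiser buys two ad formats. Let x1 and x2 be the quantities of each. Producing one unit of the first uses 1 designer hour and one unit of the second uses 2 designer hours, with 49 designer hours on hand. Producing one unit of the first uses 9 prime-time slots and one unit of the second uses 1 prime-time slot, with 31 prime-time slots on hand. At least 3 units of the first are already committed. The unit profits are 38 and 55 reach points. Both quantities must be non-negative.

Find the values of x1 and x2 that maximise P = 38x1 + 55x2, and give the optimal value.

At the optimal vertex, 9x1 + x2 = 31 and x1 = 3.
Solving simultaneously gives x1 = 3, x2 = 4.

x1 = 3, x2 = 4, maximum P = 334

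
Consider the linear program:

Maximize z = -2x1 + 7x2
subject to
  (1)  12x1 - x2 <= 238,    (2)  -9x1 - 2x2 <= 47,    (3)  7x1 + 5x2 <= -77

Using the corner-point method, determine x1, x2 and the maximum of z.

Corner points and z = -2x1 + 7x2:
  (13, -82) → z = -600
  (1113/67, -2590/67) → z = -20356/67
  (-81/31, -364/31) → z = -2386/31

x1 = -81/31, x2 = -364/31, maximum z = -2386/31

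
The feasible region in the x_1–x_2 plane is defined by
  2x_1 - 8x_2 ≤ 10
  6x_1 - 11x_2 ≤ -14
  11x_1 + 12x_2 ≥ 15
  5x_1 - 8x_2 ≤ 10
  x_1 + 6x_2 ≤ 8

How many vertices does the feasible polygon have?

3

The feasible vertices (each the meet of two boundaries and inside every other half-plane) are:
  (-3/193, 244/193)
  (4/47, 62/47)
  (-1/9, 73/54)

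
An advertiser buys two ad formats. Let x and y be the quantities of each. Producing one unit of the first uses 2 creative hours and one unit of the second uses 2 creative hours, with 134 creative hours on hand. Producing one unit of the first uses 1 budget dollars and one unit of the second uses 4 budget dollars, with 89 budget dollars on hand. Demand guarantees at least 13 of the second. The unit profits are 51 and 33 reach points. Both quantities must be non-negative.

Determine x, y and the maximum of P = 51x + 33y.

x = 37, y = 13, maximum P = 2316

Vertices and P = 51x + 33y:
  (0, 89/4) → P = 2937/4
  (0, 13) → P = 429
  (37, 13) → P = 2316

The optimum lies where x + 4y = 89 and y = 13.
Solving simultaneously gives x = 37, y = 13.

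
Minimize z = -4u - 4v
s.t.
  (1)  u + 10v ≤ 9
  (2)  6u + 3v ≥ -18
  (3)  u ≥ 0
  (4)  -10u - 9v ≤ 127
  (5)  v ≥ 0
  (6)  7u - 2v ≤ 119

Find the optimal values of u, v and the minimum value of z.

u = 9, v = 0, minimum z = -36

Extreme points and z = -4u - 4v:
  (0, 9/10) → z = -18/5
  (9, 0) → z = -36
  (0, 0) → z = 0

The optimum lies where u + 10v = 9 and v = 0.
Solving simultaneously gives u = 9, v = 0.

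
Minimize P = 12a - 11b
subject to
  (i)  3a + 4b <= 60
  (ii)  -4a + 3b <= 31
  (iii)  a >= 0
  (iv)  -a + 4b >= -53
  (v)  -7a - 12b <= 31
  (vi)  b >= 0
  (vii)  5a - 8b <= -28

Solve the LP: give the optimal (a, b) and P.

Corner points and P = 12a - 11b:
  (56/25, 333/25) → P = -2991/25
  (92/11, 96/11) → P = 48/11
  (0, 31/3) → P = -341/3
  (0, 7/2) → P = -77/2

a = 56/25, b = 333/25, minimum P = -2991/25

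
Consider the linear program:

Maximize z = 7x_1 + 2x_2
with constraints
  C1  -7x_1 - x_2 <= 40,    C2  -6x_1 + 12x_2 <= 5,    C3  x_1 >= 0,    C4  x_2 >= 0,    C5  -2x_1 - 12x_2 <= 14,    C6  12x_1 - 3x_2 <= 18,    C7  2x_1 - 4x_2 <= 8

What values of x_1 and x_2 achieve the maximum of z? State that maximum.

x_1 = 11/6, x_2 = 4/3, maximum z = 31/2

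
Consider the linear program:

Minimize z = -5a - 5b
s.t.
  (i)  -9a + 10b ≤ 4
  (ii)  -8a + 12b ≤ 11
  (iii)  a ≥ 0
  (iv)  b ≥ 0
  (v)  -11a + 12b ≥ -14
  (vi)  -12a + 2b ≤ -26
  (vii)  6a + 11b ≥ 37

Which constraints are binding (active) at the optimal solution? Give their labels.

Extreme points and z = -5a - 5b:
  (25/3, 233/36) → z = -2665/36
  (167/64, 85/32) → z = -1685/64
  (598/193, 323/193) → z = -4605/193
  (5/2, 2) → z = -45/2

The minimum is at (25/3, 233/36). Substituting into each constraint, equality holds for (ii) and (v); the remaining constraints have slack.

(ii) and (v)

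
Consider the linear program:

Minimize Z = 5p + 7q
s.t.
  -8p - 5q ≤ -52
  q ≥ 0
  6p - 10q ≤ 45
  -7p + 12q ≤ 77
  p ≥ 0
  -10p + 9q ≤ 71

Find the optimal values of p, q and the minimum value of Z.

p = 13/2, q = 0, minimum Z = 65/2

Feasible corners and Z = 5p + 7q:
  (13/2, 0) → Z = 65/2
  (239/131, 980/131) → Z = 8055/131
  (15/2, 0) → Z = 75/2
  (655, 777/2) → Z = 11989/2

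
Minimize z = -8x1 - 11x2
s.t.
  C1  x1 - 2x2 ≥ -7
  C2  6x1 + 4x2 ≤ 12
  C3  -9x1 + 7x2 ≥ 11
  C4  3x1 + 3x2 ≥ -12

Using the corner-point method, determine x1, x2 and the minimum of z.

x1 = -1/4, x2 = 27/8, minimum z = -281/8

Corner points and z = -8x1 - 11x2:
  (-1/4, 27/8) → z = -281/8
  (-5, 1) → z = 29
  (20/39, 29/13) → z = -1117/39
  (-39/16, -25/16) → z = 587/16

At the optimal vertex, x1 - 2x2 = -7 and 6x1 + 4x2 = 12.
Solving simultaneously gives x1 = -1/4, x2 = 27/8.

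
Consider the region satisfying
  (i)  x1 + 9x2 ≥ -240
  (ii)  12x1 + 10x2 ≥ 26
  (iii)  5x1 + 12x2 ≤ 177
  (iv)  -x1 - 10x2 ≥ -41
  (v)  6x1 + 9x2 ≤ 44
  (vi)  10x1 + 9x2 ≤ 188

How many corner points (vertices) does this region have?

5

Pairwise boundary intersections that survive every other constraint:
  (1317/49, -1453/49)
  (428/9, -2588/81)
  (-15/11, 233/55)
  (71/51, 202/51)
  (36, -172/9)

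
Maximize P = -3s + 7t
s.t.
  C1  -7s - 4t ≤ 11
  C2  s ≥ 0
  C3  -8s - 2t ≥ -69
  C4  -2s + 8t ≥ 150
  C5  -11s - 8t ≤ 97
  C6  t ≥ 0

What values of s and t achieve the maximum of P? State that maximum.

s = 0, t = 69/2, maximum P = 483/2

Extreme points and P = -3s + 7t:
  (0, 69/2) → P = 483/2
  (0, 75/4) → P = 525/4
  (63/17, 669/34) → P = 4305/34

The optimum lies where s = 0 and -8s - 2t = -69.
Solving simultaneously gives s = 0, t = 69/2.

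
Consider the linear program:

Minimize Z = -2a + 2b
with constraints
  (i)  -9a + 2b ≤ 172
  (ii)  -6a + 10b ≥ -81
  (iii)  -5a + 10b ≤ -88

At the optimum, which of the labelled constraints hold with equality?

(ii) and (iii)

Extreme points and Z = -2a + 2b:
  (-941/39, -587/26) → Z = 121/39
  (-237/10, -413/20) → Z = 61/10
  (-7, -123/10) → Z = -53/5

The minimum is at (-7, -123/10). Substituting into each constraint, equality holds for (ii) and (iii); the remaining constraints have slack.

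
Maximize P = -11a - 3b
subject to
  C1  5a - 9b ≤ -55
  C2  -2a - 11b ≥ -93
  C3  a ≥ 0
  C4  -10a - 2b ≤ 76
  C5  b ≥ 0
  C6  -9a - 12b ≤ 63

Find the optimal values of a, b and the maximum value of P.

a = 0, b = 55/9, maximum P = -55/3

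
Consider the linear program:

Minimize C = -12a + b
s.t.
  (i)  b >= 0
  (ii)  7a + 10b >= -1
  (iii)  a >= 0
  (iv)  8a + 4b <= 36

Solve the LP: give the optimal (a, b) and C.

Corner points and C = -12a + b:
  (0, 0) → C = 0
  (9/2, 0) → C = -54
  (0, 9) → C = 9

At the optimal vertex, b = 0 and 8a + 4b = 36.
Solving simultaneously gives a = 9/2, b = 0.

a = 9/2, b = 0, minimum C = -54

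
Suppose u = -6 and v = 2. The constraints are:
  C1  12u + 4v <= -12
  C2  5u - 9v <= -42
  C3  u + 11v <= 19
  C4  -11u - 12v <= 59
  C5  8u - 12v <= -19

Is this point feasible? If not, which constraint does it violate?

feasible

C1: -64 ≤ -12 ✓
C2: -48 ≤ -42 ✓
C3: 16 ≤ 19 ✓
C4: 42 ≤ 59 ✓
C5: -72 ≤ -19 ✓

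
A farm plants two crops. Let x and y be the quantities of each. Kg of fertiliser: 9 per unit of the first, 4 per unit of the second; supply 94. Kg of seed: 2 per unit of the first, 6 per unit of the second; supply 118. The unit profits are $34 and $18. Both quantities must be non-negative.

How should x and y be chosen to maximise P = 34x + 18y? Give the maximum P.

x = 2, y = 19, maximum P = 410

Corner points and P = 34x + 18y:
  (0, 0) → P = 0
  (0, 59/3) → P = 354
  (94/9, 0) → P = 3196/9
  (2, 19) → P = 410

At the optimal vertex, 9x + 4y = 94 and 2x + 6y = 118.
Solving simultaneously gives x = 2, y = 19.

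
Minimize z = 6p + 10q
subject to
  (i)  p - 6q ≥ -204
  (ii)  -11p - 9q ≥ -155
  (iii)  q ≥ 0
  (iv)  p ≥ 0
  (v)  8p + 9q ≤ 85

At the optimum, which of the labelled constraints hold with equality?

Feasible corners and z = 6p + 10q:
  (0, 0) → z = 0
  (85/8, 0) → z = 255/4
  (0, 85/9) → z = 850/9

The minimum is at (0, 0). Substituting into each constraint, equality holds for (iii) and (iv); the remaining constraints have slack.

(iii) and (iv)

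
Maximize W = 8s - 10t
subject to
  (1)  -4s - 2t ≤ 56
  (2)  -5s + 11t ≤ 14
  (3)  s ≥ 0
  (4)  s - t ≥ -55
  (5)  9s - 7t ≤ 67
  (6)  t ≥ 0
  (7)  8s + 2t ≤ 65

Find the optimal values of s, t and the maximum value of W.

s = 67/9, t = 0, maximum W = 536/9

Vertices and W = 8s - 10t:
  (0, 14/11) → W = -140/11
  (687/98, 437/98) → W = 563/49
  (0, 0) → W = 0
  (67/9, 0) → W = 536/9
  (589/74, 49/74) → W = 2111/37

The optimum lies where 9s - 7t = 67 and t = 0.
Solving simultaneously gives s = 67/9, t = 0.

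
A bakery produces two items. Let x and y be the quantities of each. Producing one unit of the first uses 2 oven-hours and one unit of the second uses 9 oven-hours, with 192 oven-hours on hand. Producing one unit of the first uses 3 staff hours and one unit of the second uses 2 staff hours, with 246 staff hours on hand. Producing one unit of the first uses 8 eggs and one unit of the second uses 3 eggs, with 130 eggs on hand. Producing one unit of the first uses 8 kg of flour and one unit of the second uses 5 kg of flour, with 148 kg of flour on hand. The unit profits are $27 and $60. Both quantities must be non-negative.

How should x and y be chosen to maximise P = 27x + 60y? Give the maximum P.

Corner points and P = 27x + 60y:
  (0, 0) → P = 0
  (0, 64/3) → P = 1280
  (65/4, 0) → P = 1755/4
  (6, 20) → P = 1362
  (103/8, 9) → P = 7101/8

At the optimal vertex, 2x + 9y = 192 and 8x + 5y = 148.
Solving simultaneously gives x = 6, y = 20.

x = 6, y = 20, maximum P = 1362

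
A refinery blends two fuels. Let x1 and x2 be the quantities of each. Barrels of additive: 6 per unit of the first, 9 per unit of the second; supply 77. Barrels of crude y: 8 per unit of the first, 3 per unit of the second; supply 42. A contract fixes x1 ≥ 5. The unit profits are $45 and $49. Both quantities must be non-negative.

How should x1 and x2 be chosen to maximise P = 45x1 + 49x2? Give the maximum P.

Feasible corners and P = 45x1 + 49x2:
  (21/4, 0) → P = 945/4
  (5, 0) → P = 225
  (5, 2/3) → P = 773/3

x1 = 5, x2 = 2/3, maximum P = 773/3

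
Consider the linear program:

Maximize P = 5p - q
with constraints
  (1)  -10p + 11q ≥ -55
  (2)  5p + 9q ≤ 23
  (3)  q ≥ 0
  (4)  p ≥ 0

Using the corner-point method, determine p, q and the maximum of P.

Extreme points and P = 5p - q:
  (23/5, 0) → P = 23
  (0, 23/9) → P = -23/9
  (0, 0) → P = 0

At the optimal vertex, 5p + 9q = 23 and q = 0.
Solving simultaneously gives p = 23/5, q = 0.

p = 23/5, q = 0, maximum P = 23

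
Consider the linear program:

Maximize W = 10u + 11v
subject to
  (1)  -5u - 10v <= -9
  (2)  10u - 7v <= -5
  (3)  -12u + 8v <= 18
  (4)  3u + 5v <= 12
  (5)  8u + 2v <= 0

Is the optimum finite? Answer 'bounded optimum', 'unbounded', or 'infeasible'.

bounded optimum

Corner points and W = 10u + 11v:
  (-27/40, 99/80) → W = 549/80
  (-9/35, 36/35) → W = 306/35
  (-9/22, 18/11) → W = 153/11
The feasible region has finitely many vertices and no improving ray; the maximum is 153/11 at (-9/22, 18/11).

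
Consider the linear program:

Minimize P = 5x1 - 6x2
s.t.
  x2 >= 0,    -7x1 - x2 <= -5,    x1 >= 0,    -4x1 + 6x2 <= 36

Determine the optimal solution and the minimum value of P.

Corner points and P = 5x1 - 6x2:
  (5/7, 0) → P = 25/7
  (0, 5) → P = -30
  (0, 6) → P = -36
The feasible region is unbounded (it extends along (3, 2), (1, 0)), but P strictly increases along every unbounded feasible direction, so there is no improving ray and the minimum is attained at a vertex.

The optimum lies where x1 = 0 and -4x1 + 6x2 = 36.
Solving simultaneously gives x1 = 0, x2 = 6.

x1 = 0, x2 = 6, minimum P = -36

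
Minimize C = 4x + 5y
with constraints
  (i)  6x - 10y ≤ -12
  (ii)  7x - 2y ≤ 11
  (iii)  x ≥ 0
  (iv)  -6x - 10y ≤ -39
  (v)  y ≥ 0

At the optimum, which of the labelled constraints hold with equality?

Vertices and C = 4x + 5y:
  (67/29, 75/29) → C = 643/29
  (9/4, 51/20) → C = 87/4
  (0, 39/10) → C = 39/2
The feasible region is unbounded (it extends along (0, 1), (2, 7)), but C strictly increases along every unbounded feasible direction, so there is no improving ray and the minimum is attained at a vertex.

The minimum is at (0, 39/10). Substituting into each constraint, equality holds for (iii) and (iv); the remaining constraints have slack.

(iii) and (iv)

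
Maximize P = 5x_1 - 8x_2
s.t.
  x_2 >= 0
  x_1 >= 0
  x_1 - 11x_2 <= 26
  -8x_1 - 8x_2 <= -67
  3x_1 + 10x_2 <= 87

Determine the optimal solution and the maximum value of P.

x_1 = 1217/43, x_2 = 9/43, maximum P = 6013/43

Feasible corners and P = 5x_1 - 8x_2:
  (26, 0) → P = 130
  (67/8, 0) → P = 335/8
  (0, 67/8) → P = -67
  (0, 87/10) → P = -348/5
  (1217/43, 9/43) → P = 6013/43

The optimum lies where x_1 - 11x_2 = 26 and 3x_1 + 10x_2 = 87.
Solving simultaneously gives x_1 = 1217/43, x_2 = 9/43.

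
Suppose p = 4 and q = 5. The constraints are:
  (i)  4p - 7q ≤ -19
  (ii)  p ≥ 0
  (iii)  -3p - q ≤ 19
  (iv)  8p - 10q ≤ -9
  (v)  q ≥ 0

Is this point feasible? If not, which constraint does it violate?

(i): -19 ≤ -19 ✓
(ii): 4 ≥ 0 ✓
(iii): -17 ≤ 19 ✓
(iv): -18 ≤ -9 ✓
(v): 5 ≥ 0 ✓

feasible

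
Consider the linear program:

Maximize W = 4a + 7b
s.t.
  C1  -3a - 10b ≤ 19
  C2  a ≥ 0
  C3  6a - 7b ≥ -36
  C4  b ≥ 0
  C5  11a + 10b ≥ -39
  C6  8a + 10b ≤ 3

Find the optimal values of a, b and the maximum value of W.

Feasible corners and W = 4a + 7b:
  (0, 0) → W = 0
  (0, 3/10) → W = 21/10
  (3/8, 0) → W = 3/2

At the optimal vertex, a = 0 and 8a + 10b = 3.
Solving simultaneously gives a = 0, b = 3/10.

a = 0, b = 3/10, maximum W = 21/10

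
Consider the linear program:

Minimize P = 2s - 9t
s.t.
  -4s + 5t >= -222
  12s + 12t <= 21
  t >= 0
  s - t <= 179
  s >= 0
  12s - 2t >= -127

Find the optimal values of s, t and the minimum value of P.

s = 0, t = 7/4, minimum P = -63/4

Extreme points and P = 2s - 9t:
  (7/4, 0) → P = 7/2
  (0, 7/4) → P = -63/4
  (0, 0) → P = 0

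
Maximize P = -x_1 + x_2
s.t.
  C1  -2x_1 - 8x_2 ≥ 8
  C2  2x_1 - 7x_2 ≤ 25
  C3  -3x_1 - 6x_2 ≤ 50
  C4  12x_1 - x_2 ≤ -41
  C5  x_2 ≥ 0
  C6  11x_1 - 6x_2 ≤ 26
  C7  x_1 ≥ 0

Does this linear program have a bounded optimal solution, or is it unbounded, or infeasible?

The boundaries -2x_1 - 8x_2 = 8 and -3x_1 - 6x_2 = 50 meet at (-88/3, 19/3), but that point violates x_1 ≥ 0. Every candidate vertex is excluded by some other constraint, so the feasible region is empty.

infeasible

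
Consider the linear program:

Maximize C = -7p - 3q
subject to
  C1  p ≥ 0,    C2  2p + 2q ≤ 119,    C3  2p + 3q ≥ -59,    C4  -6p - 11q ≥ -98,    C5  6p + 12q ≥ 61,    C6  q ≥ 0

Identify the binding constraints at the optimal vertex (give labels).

Feasible corners and C = -7p - 3q:
  (0, 98/11) → C = -294/11
  (0, 61/12) → C = -61/4
  (49/3, 0) → C = -343/3
  (61/6, 0) → C = -427/6

The maximum is at (0, 61/12). Substituting into each constraint, equality holds for C1 and C5; the remaining constraints have slack.

C1 and C5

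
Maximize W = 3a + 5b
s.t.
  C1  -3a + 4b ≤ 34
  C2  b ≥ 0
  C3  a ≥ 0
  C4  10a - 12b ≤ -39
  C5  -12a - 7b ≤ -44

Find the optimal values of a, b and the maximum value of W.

Feasible corners and W = 3a + 5b:
  (0, 17/2) → W = 85/2
  (63, 223/4) → W = 1871/4
  (0, 44/7) → W = 220/7
  (255/214, 454/107) → W = 5305/214

The binding constraints are -3a + 4b = 34 and 10a - 12b = -39.
Solving simultaneously gives a = 63, b = 223/4.

a = 63, b = 223/4, maximum W = 1871/4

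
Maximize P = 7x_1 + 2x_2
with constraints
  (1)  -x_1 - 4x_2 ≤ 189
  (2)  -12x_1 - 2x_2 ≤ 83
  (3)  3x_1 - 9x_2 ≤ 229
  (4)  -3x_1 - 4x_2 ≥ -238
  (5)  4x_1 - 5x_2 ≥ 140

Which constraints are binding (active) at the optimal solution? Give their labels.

(3) and (4)

Vertices and P = 7x_1 + 2x_2:
  (3058/39, 9/13) → P = 21460/39
  (115/21, -496/21) → P = -187/21
  (1750/31, 532/31) → P = 13314/31

The maximum is at (3058/39, 9/13). Substituting into each constraint, equality holds for (3) and (4); the remaining constraints have slack.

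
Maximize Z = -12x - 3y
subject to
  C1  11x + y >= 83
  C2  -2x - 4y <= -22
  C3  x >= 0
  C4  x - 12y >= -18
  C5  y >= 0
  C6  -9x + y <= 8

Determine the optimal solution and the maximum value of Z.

x = 155/21, y = 38/21, maximum Z = -94

Feasible corners and Z = -12x - 3y:
  (155/21, 38/21) → Z = -94
  (978/133, 281/133) → Z = -1797/19
  (11, 0) → Z = -132
The feasible region is unbounded (it extends along (12, 1), (1, 0)), but Z strictly decreases along every unbounded feasible direction, so there is no improving ray and the maximum is attained at a vertex.

The optimum lies where 11x + y = 83 and -2x - 4y = -22.
Solving simultaneously gives x = 155/21, y = 38/21.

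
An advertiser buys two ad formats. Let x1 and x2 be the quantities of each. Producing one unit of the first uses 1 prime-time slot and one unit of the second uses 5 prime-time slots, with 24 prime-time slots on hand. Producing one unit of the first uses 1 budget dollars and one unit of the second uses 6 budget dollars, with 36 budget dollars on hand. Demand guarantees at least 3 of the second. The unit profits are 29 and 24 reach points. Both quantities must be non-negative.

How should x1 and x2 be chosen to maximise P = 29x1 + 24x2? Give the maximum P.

x1 = 9, x2 = 3, maximum P = 333

Extreme points and P = 29x1 + 24x2:
  (0, 24/5) → P = 576/5
  (0, 3) → P = 72
  (9, 3) → P = 333

The optimum lies where x1 + 5x2 = 24 and x2 = 3.
Solving simultaneously gives x1 = 9, x2 = 3.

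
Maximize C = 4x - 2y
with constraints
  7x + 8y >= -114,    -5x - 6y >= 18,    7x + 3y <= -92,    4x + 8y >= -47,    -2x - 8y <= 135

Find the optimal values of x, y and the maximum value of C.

x = -595/44, y = 39/44, maximum C = -1229/22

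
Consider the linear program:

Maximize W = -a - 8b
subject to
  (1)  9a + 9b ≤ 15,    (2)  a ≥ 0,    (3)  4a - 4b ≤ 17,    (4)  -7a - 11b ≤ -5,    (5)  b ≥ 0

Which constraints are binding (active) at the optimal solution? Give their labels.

Corner points and W = -a - 8b:
  (0, 5/3) → W = -40/3
  (5/3, 0) → W = -5/3
  (0, 5/11) → W = -40/11
  (5/7, 0) → W = -5/7

The maximum is at (5/7, 0). Substituting into each constraint, equality holds for (4) and (5); the remaining constraints have slack.

(4) and (5)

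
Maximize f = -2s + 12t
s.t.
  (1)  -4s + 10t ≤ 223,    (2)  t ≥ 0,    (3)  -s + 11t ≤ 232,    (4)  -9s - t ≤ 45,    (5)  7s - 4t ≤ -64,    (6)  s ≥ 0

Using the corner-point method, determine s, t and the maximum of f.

s = 0, t = 232/11, maximum f = 2784/11

Corner points and f = -2s + 12t:
  (224/73, 1560/73) → f = 18272/73
  (0, 232/11) → f = 2784/11
  (0, 16) → f = 192

At the optimal vertex, -s + 11t = 232 and s = 0.
Solving simultaneously gives s = 0, t = 232/11.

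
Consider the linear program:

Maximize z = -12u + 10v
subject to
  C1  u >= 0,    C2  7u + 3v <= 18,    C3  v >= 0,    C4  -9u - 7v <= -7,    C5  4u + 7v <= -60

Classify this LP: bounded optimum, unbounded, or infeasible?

infeasible

The boundaries u = 0 and 7u + 3v = 18 meet at (0, 6), but that point violates 4u + 7v ≤ -60. Every candidate vertex is excluded by some other constraint, so the feasible region is empty.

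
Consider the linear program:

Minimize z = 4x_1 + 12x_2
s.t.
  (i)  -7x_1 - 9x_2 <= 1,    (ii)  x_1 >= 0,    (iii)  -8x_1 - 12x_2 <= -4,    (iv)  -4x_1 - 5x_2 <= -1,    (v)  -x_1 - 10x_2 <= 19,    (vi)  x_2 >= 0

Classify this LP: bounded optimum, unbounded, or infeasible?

bounded optimum

Feasible corners and z = 4x_1 + 12x_2:
  (0, 1/3) → z = 4
  (1/2, 0) → z = 2
The feasible region has finitely many vertices and no improving ray; the minimum is 2 at (1/2, 0).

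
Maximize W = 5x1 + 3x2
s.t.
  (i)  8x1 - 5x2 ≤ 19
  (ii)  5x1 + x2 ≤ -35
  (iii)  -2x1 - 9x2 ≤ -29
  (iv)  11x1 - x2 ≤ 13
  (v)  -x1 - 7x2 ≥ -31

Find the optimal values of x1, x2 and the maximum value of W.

Corner points and W = 5x1 + 3x2:
  (-8, 5) → W = -25
  (-138/17, 95/17) → W = -405/17
  (-76/5, 33/5) → W = -281/5

x1 = -138/17, x2 = 95/17, maximum W = -405/17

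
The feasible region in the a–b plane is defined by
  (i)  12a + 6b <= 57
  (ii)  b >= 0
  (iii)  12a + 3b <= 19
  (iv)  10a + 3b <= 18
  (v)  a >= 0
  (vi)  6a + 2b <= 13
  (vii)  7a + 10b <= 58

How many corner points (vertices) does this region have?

Pairwise boundary intersections that survive every other constraint:
  (19/12, 0)
  (0, 0)
  (1/2, 13/3)
  (6/79, 454/79)
  (0, 29/5)

5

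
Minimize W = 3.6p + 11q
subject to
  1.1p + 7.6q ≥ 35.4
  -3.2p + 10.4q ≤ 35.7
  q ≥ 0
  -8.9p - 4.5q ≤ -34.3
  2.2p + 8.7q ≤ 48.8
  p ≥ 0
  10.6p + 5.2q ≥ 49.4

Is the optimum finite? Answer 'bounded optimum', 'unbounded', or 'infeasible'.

bounded optimum

Vertices and W = 3.6p + 11q:
  (807/298, 5085/1192) → W = 337779/5960
  (1258/143, 44/13) → W = 49264/715
  (19693/5072, 11735/2536) → W = 411331/6340
The feasible region has finitely many vertices and no improving ray; the minimum is 337779/5960 at (807/298, 5085/1192).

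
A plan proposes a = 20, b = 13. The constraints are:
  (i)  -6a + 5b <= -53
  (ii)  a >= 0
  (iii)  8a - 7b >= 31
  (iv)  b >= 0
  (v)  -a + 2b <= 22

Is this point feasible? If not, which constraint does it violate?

(i): -55 ≤ -53 ✓
(ii): 20 ≥ 0 ✓
(iii): 69 ≥ 31 ✓
(iv): 13 ≥ 0 ✓
(v): 6 ≤ 22 ✓

feasible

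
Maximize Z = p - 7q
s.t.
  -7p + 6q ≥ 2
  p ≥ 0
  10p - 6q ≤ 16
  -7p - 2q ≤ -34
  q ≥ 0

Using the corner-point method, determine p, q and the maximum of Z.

p = 25/7, q = 9/2, maximum Z = -391/14

Feasible corners and Z = p - 7q:
  (6, 22/3) → Z = -136/3
  (25/7, 9/2) → Z = -391/14
  (0, 17) → Z = -119
The feasible region is unbounded (it extends along (0, 1), (3, 5)), but Z strictly decreases along every unbounded feasible direction, so there is no improving ray and the maximum is attained at a vertex.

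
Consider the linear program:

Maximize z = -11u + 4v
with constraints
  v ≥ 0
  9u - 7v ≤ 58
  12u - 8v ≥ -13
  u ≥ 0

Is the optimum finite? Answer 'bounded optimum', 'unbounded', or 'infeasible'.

Extreme points and z = -11u + 4v:
  (58/9, 0) → z = -638/9
  (0, 0) → z = 0
  (0, 13/8) → z = 13/2
The feasible region has finitely many vertices and no improving ray; the maximum is 13/2 at (0, 13/8).

bounded optimum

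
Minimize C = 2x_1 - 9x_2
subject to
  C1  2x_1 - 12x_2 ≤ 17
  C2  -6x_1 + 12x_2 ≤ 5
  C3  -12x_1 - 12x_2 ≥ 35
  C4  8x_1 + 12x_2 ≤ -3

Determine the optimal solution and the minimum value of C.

x_1 = -20/9, x_2 = -25/36, minimum C = 65/36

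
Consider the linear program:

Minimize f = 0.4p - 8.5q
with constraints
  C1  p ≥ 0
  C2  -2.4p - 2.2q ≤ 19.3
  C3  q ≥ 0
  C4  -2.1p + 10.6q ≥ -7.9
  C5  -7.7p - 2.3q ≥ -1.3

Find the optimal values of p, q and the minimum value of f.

p = 0, q = 13/23, minimum f = -221/46

Corner points and f = 0.4p - 8.5q:
  (0, 0) → f = 0
  (0, 13/23) → f = -221/46
  (13/77, 0) → f = 26/385

The binding constraints are p = 0 and -7.7p - 2.3q = -1.3.
Solving simultaneously gives p = 0, q = 13/23.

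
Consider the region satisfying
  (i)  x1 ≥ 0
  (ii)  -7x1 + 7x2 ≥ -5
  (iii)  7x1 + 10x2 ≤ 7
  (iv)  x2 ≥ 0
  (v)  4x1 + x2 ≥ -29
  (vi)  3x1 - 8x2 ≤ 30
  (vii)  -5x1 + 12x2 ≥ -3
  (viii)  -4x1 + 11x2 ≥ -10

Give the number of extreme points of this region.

5

Pairwise boundary intersections that survive every other constraint:
  (0, 7/10)
  (0, 0)
  (99/119, 2/17)
  (39/49, 4/49)
  (3/5, 0)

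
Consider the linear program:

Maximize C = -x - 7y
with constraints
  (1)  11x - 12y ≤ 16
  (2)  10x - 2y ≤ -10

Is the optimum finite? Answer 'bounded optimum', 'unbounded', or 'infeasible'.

unbounded

From the feasible point (-76/49, -135/49), moving in the direction (-12, -11) keeps every constraint satisfied while C increases without bound.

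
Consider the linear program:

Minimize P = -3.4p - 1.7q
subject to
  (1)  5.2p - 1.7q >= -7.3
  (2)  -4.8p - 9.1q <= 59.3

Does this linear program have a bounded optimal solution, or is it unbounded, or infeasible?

From the feasible point (-4181/1387, -6833/1387), moving in the direction (1.7, 5.2) keeps every constraint satisfied while P decreases without bound.

unbounded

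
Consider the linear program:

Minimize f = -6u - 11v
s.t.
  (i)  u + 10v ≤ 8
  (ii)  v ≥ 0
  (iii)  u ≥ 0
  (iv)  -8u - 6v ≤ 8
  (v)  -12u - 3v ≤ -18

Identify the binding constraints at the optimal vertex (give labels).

Feasible corners and f = -6u - 11v:
  (8, 0) → f = -48
  (4/3, 2/3) → f = -46/3
  (3/2, 0) → f = -9

The minimum is at (8, 0). Substituting into each constraint, equality holds for (i) and (ii); the remaining constraints have slack.

(i) and (ii)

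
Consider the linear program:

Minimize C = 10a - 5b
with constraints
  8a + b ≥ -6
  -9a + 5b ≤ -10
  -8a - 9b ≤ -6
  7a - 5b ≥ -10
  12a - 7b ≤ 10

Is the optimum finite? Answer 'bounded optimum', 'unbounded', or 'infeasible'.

Vertices and C = 10a - 5b:
  (10, 16) → C = 20
  (20/3, 10) → C = 50/3
  (120/11, 190/11) → C = 250/11
The feasible region has finitely many vertices and no improving ray; the minimum is 50/3 at (20/3, 10).

bounded optimum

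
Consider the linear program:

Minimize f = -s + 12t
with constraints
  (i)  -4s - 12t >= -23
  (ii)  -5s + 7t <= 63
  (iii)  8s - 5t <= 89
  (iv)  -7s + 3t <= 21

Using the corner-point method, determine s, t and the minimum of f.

s = -372/11, t = -791/11, minimum f = -9120/11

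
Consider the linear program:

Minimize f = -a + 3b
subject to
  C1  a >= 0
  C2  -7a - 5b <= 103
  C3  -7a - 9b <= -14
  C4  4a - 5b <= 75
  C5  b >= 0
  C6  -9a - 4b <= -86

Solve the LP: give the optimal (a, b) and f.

a = 75/4, b = 0, minimum f = -75/4

Vertices and f = -a + 3b:
  (0, 43/2) → f = 129/2
  (75/4, 0) → f = -75/4
  (86/9, 0) → f = -86/9
The feasible region is unbounded (it extends along (0, 1), (5, 4)), but f strictly increases along every unbounded feasible direction, so there is no improving ray and the minimum is attained at a vertex.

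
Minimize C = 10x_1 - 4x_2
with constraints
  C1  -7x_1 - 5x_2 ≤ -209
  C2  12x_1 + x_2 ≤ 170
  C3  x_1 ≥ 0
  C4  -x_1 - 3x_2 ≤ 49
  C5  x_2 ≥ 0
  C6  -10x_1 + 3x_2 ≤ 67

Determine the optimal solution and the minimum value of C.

x_1 = 443/46, x_2 = 1252/23, minimum C = -2793/23

Corner points and C = 10x_1 - 4x_2:
  (641/53, 1318/53) → C = 1138/53
  (292/71, 2559/71) → C = -7316/71
  (443/46, 1252/23) → C = -2793/23

At the optimal vertex, 12x_1 + x_2 = 170 and -10x_1 + 3x_2 = 67.
Solving simultaneously gives x_1 = 443/46, x_2 = 1252/23.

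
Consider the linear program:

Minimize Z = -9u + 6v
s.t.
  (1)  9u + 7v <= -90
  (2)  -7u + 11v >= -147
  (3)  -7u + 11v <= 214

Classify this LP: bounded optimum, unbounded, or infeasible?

Corner points and Z = -9u + 6v:
  (39/148, -1953/148) → Z = -12069/148
  (-622/37, 324/37) → Z = 7542/37
The feasible region has finitely many vertices and no improving ray; the minimum is -12069/148 at (39/148, -1953/148).

bounded optimum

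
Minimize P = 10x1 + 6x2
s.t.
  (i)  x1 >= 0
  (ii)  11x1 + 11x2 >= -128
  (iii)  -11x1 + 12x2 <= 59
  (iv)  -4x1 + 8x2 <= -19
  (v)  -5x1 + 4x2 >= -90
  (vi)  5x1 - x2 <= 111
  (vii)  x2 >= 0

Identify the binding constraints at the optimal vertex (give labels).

(iv) and (vii)

Feasible corners and P = 10x1 + 6x2:
  (869/36, 349/36) → P = 2696/9
  (19/4, 0) → P = 95/2
  (118/5, 7) → P = 278
  (18, 0) → P = 180

The minimum is at (19/4, 0). Substituting into each constraint, equality holds for (iv) and (vii); the remaining constraints have slack.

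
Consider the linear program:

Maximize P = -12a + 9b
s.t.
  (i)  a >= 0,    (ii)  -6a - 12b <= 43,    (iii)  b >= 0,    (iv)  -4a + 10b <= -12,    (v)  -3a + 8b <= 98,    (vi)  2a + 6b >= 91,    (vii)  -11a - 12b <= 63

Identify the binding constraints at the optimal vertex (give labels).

Extreme points and P = -12a + 9b:
  (91/2, 0) → P = -546
  (538, 214) → P = -4530
  (491/22, 85/11) → P = -2181/11
The feasible region is unbounded (it extends along (8, 3), (1, 0)), but P strictly decreases along every unbounded feasible direction, so there is no improving ray and the maximum is attained at a vertex.

The maximum is at (491/22, 85/11). Substituting into each constraint, equality holds for (iv) and (vi); the remaining constraints have slack.

(iv) and (vi)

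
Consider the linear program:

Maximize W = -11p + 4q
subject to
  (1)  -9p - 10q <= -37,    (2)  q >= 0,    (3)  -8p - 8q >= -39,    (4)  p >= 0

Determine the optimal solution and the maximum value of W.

p = 0, q = 39/8, maximum W = 39/2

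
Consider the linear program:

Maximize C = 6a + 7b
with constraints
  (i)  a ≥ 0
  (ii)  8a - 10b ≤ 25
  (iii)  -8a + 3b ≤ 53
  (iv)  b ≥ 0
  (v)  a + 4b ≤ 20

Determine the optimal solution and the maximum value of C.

a = 50/7, b = 45/14, maximum C = 915/14

Extreme points and C = 6a + 7b:
  (0, 0) → C = 0
  (0, 5) → C = 35
  (25/8, 0) → C = 75/4
  (50/7, 45/14) → C = 915/14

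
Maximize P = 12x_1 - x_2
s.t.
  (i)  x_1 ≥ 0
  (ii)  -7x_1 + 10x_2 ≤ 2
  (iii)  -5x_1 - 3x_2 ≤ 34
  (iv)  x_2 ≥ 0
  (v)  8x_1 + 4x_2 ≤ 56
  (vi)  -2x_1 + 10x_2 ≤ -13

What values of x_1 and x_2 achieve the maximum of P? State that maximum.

The binding constraints are x_2 = 0 and 8x_1 + 4x_2 = 56.
Solving simultaneously gives x_1 = 7, x_2 = 0.

x_1 = 7, x_2 = 0, maximum P = 84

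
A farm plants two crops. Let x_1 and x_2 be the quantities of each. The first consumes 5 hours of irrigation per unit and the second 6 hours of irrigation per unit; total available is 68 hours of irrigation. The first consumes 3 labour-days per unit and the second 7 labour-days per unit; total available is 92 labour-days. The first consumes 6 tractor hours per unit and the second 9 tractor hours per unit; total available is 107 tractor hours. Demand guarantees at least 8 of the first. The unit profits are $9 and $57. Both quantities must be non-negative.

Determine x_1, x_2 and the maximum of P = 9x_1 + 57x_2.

Vertices and P = 9x_1 + 57x_2:
  (68/5, 0) → P = 612/5
  (8, 0) → P = 72
  (8, 14/3) → P = 338

The binding constraints are 5x_1 + 6x_2 = 68 and x_1 = 8.
Solving simultaneously gives x_1 = 8, x_2 = 14/3.

x_1 = 8, x_2 = 14/3, maximum P = 338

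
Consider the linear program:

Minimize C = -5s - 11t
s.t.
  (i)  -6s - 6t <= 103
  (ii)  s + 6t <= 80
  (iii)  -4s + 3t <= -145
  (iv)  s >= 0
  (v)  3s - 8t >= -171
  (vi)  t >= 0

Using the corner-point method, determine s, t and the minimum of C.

Extreme points and C = -5s - 11t:
  (370/9, 175/27) → C = -7475/27
  (80, 0) → C = -400
  (145/4, 0) → C = -725/4

s = 80, t = 0, minimum C = -400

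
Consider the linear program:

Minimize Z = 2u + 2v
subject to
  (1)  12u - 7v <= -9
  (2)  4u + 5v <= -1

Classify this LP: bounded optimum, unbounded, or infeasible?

unbounded

From the feasible point (-13/22, 3/11), moving in the direction (-7, -12) keeps every constraint satisfied while Z decreases without bound.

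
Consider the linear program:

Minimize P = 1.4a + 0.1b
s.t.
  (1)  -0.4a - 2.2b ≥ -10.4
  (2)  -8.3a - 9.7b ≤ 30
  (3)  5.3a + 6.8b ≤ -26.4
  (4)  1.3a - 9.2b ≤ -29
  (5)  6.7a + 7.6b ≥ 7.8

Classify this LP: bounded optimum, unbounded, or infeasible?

The boundaries -0.4a - 2.2b = -10.4 and 1.3a - 9.2b = -29 meet at (1594/327, 1256/327), but that point violates 5.3a + 6.8b ≤ -26.4. Every candidate vertex is excluded by some other constraint, so the feasible region is empty.

infeasible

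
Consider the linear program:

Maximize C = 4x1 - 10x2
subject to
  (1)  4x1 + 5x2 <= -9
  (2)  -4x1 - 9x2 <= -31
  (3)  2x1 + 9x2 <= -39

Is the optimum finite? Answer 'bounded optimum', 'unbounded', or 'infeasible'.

infeasible

The boundaries 4x1 + 5x2 = -9 and -4x1 - 9x2 = -31 meet at (-59/4, 10), but that point violates 2x1 + 9x2 ≤ -39. Every candidate vertex is excluded by some other constraint, so the feasible region is empty.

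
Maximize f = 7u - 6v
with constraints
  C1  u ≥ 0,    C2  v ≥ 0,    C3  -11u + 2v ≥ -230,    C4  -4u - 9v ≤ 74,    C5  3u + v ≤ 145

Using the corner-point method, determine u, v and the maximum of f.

Feasible corners and f = 7u - 6v:
  (0, 0) → f = 0
  (0, 145) → f = -870
  (230/11, 0) → f = 1610/11
  (520/17, 905/17) → f = -1790/17

The optimum lies where v = 0 and -11u + 2v = -230.
Solving simultaneously gives u = 230/11, v = 0.

u = 230/11, v = 0, maximum f = 1610/11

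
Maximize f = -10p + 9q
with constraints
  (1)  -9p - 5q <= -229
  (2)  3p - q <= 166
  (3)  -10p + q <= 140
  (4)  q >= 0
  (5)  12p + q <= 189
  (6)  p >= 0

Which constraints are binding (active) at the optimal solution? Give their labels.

(3) and (5)

Extreme points and f = -10p + 9q:
  (716/51, 349/17) → f = 2263/51
  (0, 229/5) → f = 2061/5
  (49/22, 1785/11) → f = 15820/11
  (0, 140) → f = 1260

The maximum is at (49/22, 1785/11). Substituting into each constraint, equality holds for (3) and (5); the remaining constraints have slack.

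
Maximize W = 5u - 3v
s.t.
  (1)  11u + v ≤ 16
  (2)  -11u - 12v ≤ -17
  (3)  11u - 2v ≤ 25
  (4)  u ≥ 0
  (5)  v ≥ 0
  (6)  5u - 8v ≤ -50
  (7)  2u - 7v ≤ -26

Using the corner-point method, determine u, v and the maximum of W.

Vertices and W = 5u - 3v:
  (0, 16) → W = -48
  (26/31, 210/31) → W = -500/31
  (0, 25/4) → W = -75/4

At the optimal vertex, 11u + v = 16 and 5u - 8v = -50.
Solving simultaneously gives u = 26/31, v = 210/31.

u = 26/31, v = 210/31, maximum W = -500/31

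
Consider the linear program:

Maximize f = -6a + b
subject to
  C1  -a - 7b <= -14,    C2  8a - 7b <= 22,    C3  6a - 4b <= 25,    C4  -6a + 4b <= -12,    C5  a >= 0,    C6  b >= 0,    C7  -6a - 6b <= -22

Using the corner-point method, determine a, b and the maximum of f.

Feasible corners and f = -6a + b:
  (4, 10/7) → f = -158/7
  (70/23, 36/23) → f = -384/23
  (87/10, 34/5) → f = -227/5
The feasible region is unbounded (it extends along (2, 3)), but f strictly decreases along every unbounded feasible direction, so there is no improving ray and the maximum is attained at a vertex.

The binding constraints are -a - 7b = -14 and -6a + 4b = -12.
Solving simultaneously gives a = 70/23, b = 36/23.

a = 70/23, b = 36/23, maximum f = -384/23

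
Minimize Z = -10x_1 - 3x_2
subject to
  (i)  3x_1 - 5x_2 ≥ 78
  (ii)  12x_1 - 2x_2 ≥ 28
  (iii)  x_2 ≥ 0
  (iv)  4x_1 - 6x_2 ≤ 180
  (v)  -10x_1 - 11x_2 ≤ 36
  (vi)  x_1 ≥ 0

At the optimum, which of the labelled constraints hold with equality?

(i) and (iv)

Extreme points and Z = -10x_1 - 3x_2:
  (26, 0) → Z = -260
  (216, 114) → Z = -2502
  (45, 0) → Z = -450

The minimum is at (216, 114). Substituting into each constraint, equality holds for (i) and (iv); the remaining constraints have slack.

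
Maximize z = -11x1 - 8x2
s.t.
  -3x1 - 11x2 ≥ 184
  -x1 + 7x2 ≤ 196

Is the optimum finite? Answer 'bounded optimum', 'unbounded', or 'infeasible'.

unbounded

From the feasible point (-861/8, 101/8), moving in the direction (-7, -1) keeps every constraint satisfied while z increases without bound.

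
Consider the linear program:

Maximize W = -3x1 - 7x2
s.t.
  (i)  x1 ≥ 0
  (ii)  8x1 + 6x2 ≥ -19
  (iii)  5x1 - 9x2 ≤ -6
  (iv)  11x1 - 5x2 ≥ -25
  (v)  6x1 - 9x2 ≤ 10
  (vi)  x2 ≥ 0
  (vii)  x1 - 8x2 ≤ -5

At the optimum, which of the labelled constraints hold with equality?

(i) and (iii)

Vertices and W = -3x1 - 7x2:
  (0, 2/3) → W = -14/3
  (0, 5) → W = -35
  (16, 86/9) → W = -1034/9
The feasible region is unbounded (it extends along (5, 11), (3, 2)), but W strictly decreases along every unbounded feasible direction, so there is no improving ray and the maximum is attained at a vertex.

The maximum is at (0, 2/3). Substituting into each constraint, equality holds for (i) and (iii); the remaining constraints have slack.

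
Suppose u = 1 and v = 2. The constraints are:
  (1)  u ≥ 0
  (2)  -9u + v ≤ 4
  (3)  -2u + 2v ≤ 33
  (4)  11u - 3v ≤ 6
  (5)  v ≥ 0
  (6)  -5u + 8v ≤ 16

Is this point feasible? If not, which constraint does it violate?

feasible

(1): 1 ≥ 0 ✓
(2): -7 ≤ 4 ✓
(3): 2 ≤ 33 ✓
(4): 5 ≤ 6 ✓
(5): 2 ≥ 0 ✓
(6): 11 ≤ 16 ✓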